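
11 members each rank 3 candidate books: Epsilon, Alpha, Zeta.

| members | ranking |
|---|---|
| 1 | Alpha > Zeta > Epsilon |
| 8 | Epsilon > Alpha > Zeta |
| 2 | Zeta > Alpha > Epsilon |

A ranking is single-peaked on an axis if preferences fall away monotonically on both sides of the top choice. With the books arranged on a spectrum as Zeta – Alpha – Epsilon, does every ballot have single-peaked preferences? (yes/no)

Axis positions: Zeta=1, Alpha=2, Epsilon=3.
Cluster 1 (peak Alpha at position 2): ranking walks positions 2-1-3, expanding outward from the peak — single-peaked.
Cluster 2 (peak Epsilon at position 3): ranking walks positions 3-2-1, expanding outward from the peak — single-peaked.
Cluster 3 (peak Zeta at position 1): ranking walks positions 1-2-3, expanding outward from the peak — single-peaked.
Every ranking is single-peaked on this axis.

yes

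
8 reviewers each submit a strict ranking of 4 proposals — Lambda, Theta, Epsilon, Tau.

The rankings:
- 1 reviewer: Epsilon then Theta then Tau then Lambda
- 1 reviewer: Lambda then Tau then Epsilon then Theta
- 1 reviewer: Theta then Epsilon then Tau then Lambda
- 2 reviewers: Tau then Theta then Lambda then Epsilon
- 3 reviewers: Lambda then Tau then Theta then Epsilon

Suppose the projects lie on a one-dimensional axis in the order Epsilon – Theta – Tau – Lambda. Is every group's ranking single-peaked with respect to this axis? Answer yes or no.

no

Axis positions: Epsilon=1, Theta=2, Tau=3, Lambda=4.
Group 1 (peak Epsilon at position 1): ranking walks positions 1-2-3-4, expanding outward from the peak — single-peaked.
Group 2: ranking walks positions 4-3-1-2; Epsilon is ranked above Theta even though Theta lies between Epsilon and the peak Lambda on the axis — preferences dip and rise again. Not single-peaked.
Group 3 (peak Theta at position 2): ranking walks positions 2-1-3-4, expanding outward from the peak — single-peaked.
Group 4 (peak Tau at position 3): ranking walks positions 3-2-4-1, expanding outward from the peak — single-peaked.
Group 5 (peak Lambda at position 4): ranking walks positions 4-3-2-1, expanding outward from the peak — single-peaked.
Group 2 violates single-peakedness, so the profile is not single-peaked on this axis.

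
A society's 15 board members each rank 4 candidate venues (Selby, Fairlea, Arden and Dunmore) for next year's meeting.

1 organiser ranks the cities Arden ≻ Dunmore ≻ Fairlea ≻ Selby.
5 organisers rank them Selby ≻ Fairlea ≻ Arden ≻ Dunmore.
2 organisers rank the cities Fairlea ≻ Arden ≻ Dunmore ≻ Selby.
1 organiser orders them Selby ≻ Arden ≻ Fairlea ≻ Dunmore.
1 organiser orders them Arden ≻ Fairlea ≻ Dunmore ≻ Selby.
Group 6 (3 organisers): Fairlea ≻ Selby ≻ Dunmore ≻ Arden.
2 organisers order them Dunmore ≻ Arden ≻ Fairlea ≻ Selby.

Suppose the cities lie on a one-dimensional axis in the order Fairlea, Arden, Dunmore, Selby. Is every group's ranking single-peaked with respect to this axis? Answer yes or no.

no

Axis positions: Fairlea=1, Arden=2, Dunmore=3, Selby=4.
Group 1 (peak Arden at position 2): ranking walks positions 2-3-1-4, expanding outward from the peak — single-peaked.
Group 2: ranking walks positions 4-1-2-3; Fairlea is ranked above Dunmore even though Dunmore lies between Fairlea and the peak Selby on the axis — preferences dip and rise again. Not single-peaked.
Group 3 (peak Fairlea at position 1): ranking walks positions 1-2-3-4, expanding outward from the peak — single-peaked.
Group 4: ranking walks positions 4-2-1-3; Arden is ranked above Dunmore even though Dunmore lies between Arden and the peak Selby on the axis — preferences dip and rise again. Not single-peaked.
Group 5 (peak Arden at position 2): ranking walks positions 2-1-3-4, expanding outward from the peak — single-peaked.
Group 6: ranking walks positions 1-4-3-2; Selby is ranked above Arden even though Arden lies between Selby and the peak Fairlea on the axis — preferences dip and rise again. Not single-peaked.
Group 7 (peak Dunmore at position 3): ranking walks positions 3-2-1-4, expanding outward from the peak — single-peaked.
Group 2 violates single-peakedness, so the profile is not single-peaked on this axis.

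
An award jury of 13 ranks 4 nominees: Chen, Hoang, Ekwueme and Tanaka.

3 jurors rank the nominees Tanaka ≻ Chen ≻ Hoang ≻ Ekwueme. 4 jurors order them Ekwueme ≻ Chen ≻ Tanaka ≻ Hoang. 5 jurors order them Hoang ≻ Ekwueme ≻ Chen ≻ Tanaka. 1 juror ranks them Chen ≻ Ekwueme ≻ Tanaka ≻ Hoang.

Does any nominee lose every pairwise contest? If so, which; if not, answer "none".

Pairwise majorities:
Chen vs Hoang: Chen is ranked higher on 3+4+1 = 8 ballots, Hoang on 5. Chen wins 8–5.
Chen vs Ekwueme: Chen preferred on 3+1 = 4 ballots; Ekwueme wins 9–4.
Chen vs Tanaka: 10 to 3, Chen.
Hoang vs Ekwueme: Hoang wins 8–5.
Hoang vs Tanaka: Tanaka, 8–5.
Ekwueme vs Tanaka: Ekwueme preferred on 4+5+1 = 10 ballots; Ekwueme wins 10–3.
No nominee is winless: Chen beats Hoang; Hoang beats Ekwueme; Ekwueme beats Chen; Tanaka beats Hoang. There is no Condorcet loser.

none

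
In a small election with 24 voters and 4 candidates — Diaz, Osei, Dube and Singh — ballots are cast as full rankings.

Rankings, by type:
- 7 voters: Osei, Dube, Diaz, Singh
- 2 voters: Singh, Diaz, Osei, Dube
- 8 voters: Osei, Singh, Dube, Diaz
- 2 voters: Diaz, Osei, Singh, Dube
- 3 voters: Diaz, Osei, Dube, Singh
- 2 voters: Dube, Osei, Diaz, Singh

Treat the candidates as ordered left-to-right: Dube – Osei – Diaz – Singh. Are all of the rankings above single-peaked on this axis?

no

Axis positions: Dube=1, Osei=2, Diaz=3, Singh=4.
Type 1 (peak Osei at position 2): ranking walks positions 2-1-3-4, expanding outward from the peak — single-peaked.
Type 2 (peak Singh at position 4): ranking walks positions 4-3-2-1, expanding outward from the peak — single-peaked.
Type 3: ranking walks positions 2-4-1-3; Singh is ranked above Diaz even though Diaz lies between Singh and the peak Osei on the axis — preferences dip and rise again. Not single-peaked.
Type 4 (peak Diaz at position 3): ranking walks positions 3-2-4-1, expanding outward from the peak — single-peaked.
Type 5 (peak Diaz at position 3): ranking walks positions 3-2-1-4, expanding outward from the peak — single-peaked.
Type 6 (peak Dube at position 1): ranking walks positions 1-2-3-4, expanding outward from the peak — single-peaked.
Type 3 violates single-peakedness, so the profile is not single-peaked on this axis.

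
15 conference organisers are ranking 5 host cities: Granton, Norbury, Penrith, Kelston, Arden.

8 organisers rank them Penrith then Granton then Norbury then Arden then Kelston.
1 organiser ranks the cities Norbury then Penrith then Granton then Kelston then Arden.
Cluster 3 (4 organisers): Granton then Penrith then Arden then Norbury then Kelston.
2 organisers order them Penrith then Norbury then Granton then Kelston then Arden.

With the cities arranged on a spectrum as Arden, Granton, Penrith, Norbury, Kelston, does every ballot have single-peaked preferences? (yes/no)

yes

Axis positions: Arden=1, Granton=2, Penrith=3, Norbury=4, Kelston=5.
Cluster 1 (peak Penrith at position 3): ranking walks positions 3-2-4-1-5, expanding outward from the peak — single-peaked.
Cluster 2 (peak Norbury at position 4): ranking walks positions 4-3-2-5-1, expanding outward from the peak — single-peaked.
Cluster 3 (peak Granton at position 2): ranking walks positions 2-3-1-4-5, expanding outward from the peak — single-peaked.
Cluster 4 (peak Penrith at position 3): ranking walks positions 3-4-2-5-1, expanding outward from the peak — single-peaked.
Every ranking is single-peaked on this axis.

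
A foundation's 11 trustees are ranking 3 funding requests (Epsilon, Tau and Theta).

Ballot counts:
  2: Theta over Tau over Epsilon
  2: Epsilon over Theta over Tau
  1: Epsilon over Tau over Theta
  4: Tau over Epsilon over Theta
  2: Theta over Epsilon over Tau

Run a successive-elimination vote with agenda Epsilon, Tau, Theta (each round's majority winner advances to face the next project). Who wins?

Theta

Round 1: Epsilon vs Tau — 5–6, Tau advances.
Round 2: Tau vs Theta — 5–6, Theta advances.
Theta survives the agenda.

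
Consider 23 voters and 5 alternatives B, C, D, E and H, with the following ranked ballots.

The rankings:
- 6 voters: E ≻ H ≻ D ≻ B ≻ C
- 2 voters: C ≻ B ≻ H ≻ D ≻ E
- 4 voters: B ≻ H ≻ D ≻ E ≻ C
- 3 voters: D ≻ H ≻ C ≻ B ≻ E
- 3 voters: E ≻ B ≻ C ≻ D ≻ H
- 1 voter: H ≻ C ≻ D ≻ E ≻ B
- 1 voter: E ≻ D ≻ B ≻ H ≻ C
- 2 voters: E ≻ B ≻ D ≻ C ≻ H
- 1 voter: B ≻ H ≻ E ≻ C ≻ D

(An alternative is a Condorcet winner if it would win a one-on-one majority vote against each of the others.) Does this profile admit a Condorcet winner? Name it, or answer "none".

E

Head-to-head results (23 voters):
B–C: B 17–6.
B vs D: B wins 12–11.
B vs E: E wins 13–10.
B vs H: B is ranked higher on 2+4+3+1+2+1 = 13 ballots, H on 10. B wins 13–10.
C vs D: D, 16–7.
C–E: E 17–6.
C–H: H 16–7.
D vs E: E wins 13–10.
D vs H: 9 to 14, H.
E–H: E 12–11.
E beats each of B, C, D, H — E is the Condorcet winner.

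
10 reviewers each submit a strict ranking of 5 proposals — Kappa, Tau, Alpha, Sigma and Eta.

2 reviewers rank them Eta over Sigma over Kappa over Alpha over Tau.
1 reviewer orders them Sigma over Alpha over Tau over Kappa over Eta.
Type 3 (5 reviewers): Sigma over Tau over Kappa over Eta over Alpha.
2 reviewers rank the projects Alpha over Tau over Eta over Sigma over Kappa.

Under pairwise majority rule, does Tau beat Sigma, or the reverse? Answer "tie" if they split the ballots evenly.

Sigma

Ballots ranking Tau above Sigma: 2.
Ballots ranking Sigma above Tau: 10 − 2 = 8.
Sigma wins the head-to-head 8–2.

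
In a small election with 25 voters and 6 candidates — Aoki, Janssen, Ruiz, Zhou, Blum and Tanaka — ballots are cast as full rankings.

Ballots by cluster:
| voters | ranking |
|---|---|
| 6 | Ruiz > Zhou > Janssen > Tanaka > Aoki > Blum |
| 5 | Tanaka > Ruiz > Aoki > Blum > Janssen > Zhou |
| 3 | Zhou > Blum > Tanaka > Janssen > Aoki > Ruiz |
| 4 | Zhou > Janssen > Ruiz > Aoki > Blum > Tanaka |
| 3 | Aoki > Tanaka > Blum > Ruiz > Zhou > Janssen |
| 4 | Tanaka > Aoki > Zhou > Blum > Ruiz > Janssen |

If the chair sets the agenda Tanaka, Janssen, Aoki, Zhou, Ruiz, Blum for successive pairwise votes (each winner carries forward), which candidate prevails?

Round 1: Tanaka vs Janssen — 15–10, Tanaka advances.
Round 2: Tanaka vs Aoki — 18–7, Tanaka advances.
Round 3: Tanaka vs Zhou — 12–13, Zhou advances.
Round 4: Zhou vs Ruiz — 11–14, Ruiz advances.
Round 5: Ruiz vs Blum — 15–10, Ruiz advances.
The agenda winner is Ruiz.

Ruiz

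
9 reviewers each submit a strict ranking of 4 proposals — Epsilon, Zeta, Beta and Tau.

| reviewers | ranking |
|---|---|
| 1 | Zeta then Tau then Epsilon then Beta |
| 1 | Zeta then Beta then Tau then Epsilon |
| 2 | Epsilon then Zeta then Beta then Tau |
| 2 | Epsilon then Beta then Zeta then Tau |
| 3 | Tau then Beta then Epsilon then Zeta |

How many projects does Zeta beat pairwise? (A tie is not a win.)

1

Zeta against each rival (9 reviewers):
Zeta vs Epsilon: Epsilon, 7–2.
Zeta–Beta: Beta 5–4.
Zeta–Tau: Zeta 6–3.
Zeta beats Tau; loses to Epsilon, Beta — 1 pairwise win.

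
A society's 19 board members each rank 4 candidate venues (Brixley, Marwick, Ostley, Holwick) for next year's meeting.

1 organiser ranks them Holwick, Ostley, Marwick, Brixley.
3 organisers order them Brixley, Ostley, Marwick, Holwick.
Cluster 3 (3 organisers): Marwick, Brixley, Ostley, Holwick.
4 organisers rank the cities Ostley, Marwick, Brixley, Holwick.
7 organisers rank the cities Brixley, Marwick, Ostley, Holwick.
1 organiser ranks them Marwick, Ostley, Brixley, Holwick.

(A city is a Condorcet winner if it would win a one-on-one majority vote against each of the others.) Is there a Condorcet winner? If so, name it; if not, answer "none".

Check each pair by majority over 19 ballots:
Brixley vs Marwick: Brixley is ranked higher on 3+7 = 10 ballots, Marwick on 9. Brixley wins 10–9.
Brixley vs Ostley: 13 to 6, Brixley.
Brixley vs Holwick: Brixley is ranked higher on 3+3+4+7+1 = 18 ballots, Holwick on 1. Brixley wins 18–1.
Marwick vs Ostley: 3+7+1 = 11 for Marwick, 8 for Ostley — Marwick by 11–8.
Marwick vs Holwick: Marwick is ranked higher on 3+3+4+7+1 = 18 ballots, Holwick on 1. Marwick wins 18–1.
Ostley vs Holwick: 3+3+4+7+1 = 18 for Ostley, 1 for Holwick — Ostley by 18–1.
Brixley defeats every rival head-to-head and is the Condorcet winner.

Brixley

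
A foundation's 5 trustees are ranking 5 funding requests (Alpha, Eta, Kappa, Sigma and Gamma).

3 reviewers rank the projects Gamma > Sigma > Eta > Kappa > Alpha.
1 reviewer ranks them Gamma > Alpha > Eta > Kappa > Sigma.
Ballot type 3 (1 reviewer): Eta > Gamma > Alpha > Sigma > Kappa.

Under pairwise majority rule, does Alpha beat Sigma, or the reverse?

Sigma

Ballots ranking Alpha above Sigma: 1 + 1 = 2.
Ballots ranking Sigma above Alpha: 5 − 2 = 3.
Sigma wins the head-to-head 3–2.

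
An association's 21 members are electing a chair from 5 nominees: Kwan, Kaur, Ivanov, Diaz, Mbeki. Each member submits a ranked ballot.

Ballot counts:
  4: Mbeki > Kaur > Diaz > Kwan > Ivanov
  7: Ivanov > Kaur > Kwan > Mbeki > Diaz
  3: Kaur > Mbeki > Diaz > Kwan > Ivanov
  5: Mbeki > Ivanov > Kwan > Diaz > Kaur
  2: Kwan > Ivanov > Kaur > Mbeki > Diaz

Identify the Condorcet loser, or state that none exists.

Diaz

Pairwise majorities:
Kwan vs Kaur: Kwan is ranked higher on 5+2 = 7 ballots, Kaur on 14. Kaur wins 14–7.
Kwan vs Ivanov: Ivanov, 12–9.
Kwan vs Diaz: Kwan preferred on 7+5+2 = 14 ballots; Kwan wins 14–7.
Kwan vs Mbeki: Kwan is ranked higher on 7+2 = 9 ballots, Mbeki on 12. Mbeki wins 12–9.
Kaur vs Ivanov: Ivanov, 14–7.
Kaur vs Diaz: Kaur is ranked higher on 4+7+3+2 = 16 ballots, Diaz on 5. Kaur wins 16–5.
Kaur vs Mbeki: 12 to 9, Kaur.
Ivanov vs Diaz: 14 to 7, Ivanov.
Ivanov vs Mbeki: Ivanov preferred on 7+2 = 9 ballots; Mbeki wins 12–9.
Diaz–Mbeki: Mbeki 21–0.
Diaz is beaten in every head-to-head and is the Condorcet loser.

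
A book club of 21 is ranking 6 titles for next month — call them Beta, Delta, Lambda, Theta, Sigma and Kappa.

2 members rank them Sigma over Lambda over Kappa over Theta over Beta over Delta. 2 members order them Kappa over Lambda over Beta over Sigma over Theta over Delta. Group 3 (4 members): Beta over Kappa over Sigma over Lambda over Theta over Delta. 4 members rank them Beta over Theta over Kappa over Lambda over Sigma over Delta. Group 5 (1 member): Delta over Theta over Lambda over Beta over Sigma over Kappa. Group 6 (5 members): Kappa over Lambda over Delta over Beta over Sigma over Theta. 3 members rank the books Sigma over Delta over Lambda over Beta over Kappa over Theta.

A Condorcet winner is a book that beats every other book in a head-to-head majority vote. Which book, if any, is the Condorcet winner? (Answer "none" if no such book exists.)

Head-to-head results (21 members):
Beta vs Delta: Beta, 12–9.
Beta–Lambda: Lambda 13–8.
Beta vs Theta: Beta wins 18–3.
Beta–Sigma: Beta 16–5.
Beta–Kappa: Beta 12–9.
Delta vs Lambda: Lambda, 17–4.
Delta vs Theta: Theta, 12–9.
Delta–Sigma: Sigma 15–6.
Delta vs Kappa: Kappa, 17–4.
Lambda–Theta: Lambda 16–5.
Lambda–Sigma: Lambda 12–9.
Lambda–Kappa: Kappa 15–6.
Theta vs Sigma: Sigma wins 16–5.
Theta–Kappa: Kappa 16–5.
Sigma–Kappa: Kappa 15–6.
Each book drops at least one matchup (Beta loses to Lambda; Delta loses to Beta; Lambda loses to Kappa; Theta loses to Beta; Sigma loses to Beta; Kappa loses to Beta); the cycle Beta beats Kappa beats Lambda beats Beta rules out a Condorcet winner.

none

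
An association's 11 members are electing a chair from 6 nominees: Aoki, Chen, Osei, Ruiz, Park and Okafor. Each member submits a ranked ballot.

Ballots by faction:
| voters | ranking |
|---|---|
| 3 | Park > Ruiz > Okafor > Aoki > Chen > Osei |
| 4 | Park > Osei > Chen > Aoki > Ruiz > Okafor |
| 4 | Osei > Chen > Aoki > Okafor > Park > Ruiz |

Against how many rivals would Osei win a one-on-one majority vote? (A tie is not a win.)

Osei against each rival (11 voters):
Osei vs Aoki: 4+4 = 8 for Osei, 3 for Aoki — Osei by 8–3.
Osei vs Chen: Osei, 8–3.
Osei–Ruiz: Osei 8–3.
Osei vs Park: 4 for Osei, 7 for Park — Park by 7–4.
Osei vs Okafor: 8 to 3, Osei.
Osei beats Aoki, Chen, Ruiz, Okafor; loses to Park — 4 pairwise wins.

4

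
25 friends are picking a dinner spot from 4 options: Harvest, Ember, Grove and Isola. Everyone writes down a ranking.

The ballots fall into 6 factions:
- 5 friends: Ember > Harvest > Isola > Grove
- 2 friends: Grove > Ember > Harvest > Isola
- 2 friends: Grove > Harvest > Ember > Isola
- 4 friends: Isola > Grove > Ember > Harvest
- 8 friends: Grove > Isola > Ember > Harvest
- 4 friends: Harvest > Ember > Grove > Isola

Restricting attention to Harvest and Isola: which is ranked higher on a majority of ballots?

Harvest

Ballots ranking Harvest above Isola: 5 + 2 + 2 + 4 = 13.
Ballots ranking Isola above Harvest: 25 − 13 = 12.
Harvest wins the head-to-head 13–12.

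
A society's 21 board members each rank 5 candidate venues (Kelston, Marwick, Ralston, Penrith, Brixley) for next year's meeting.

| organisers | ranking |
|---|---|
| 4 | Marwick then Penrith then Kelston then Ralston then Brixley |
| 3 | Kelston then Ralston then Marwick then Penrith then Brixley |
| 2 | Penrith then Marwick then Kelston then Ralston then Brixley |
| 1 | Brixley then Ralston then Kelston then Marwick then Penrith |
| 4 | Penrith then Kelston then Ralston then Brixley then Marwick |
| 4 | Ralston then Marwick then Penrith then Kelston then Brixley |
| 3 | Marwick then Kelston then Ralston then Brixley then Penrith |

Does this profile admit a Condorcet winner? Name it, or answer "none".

Pairwise majorities:
Kelston vs Marwick: 8 to 13, Marwick.
Kelston vs Ralston: Kelston is ranked higher on 4+3+2+4+3 = 16 ballots, Ralston on 5. Kelston wins 16–5.
Kelston vs Penrith: 7 to 14, Penrith.
Kelston vs Brixley: Kelston is ranked higher on 4+3+2+4+4+3 = 20 ballots, Brixley on 1. Kelston wins 20–1.
Marwick vs Ralston: Marwick preferred on 4+2+3 = 9 ballots; Ralston wins 12–9.
Marwick vs Penrith: Marwick is ranked higher on 4+3+1+4+3 = 15 ballots, Penrith on 6. Marwick wins 15–6.
Marwick vs Brixley: Marwick is ranked higher on 4+3+2+4+3 = 16 ballots, Brixley on 5. Marwick wins 16–5.
Ralston vs Penrith: 3+1+4+3 = 11 for Ralston, 10 for Penrith — Ralston by 11–10.
Ralston vs Brixley: 20 to 1, Ralston.
Penrith vs Brixley: Penrith is ranked higher on 4+3+2+4+4 = 17 ballots, Brixley on 4. Penrith wins 17–4.
Each city drops at least one matchup (Kelston loses to Marwick; Marwick loses to Ralston; Ralston loses to Kelston; Penrith loses to Marwick; Brixley loses to Kelston); the cycle Kelston > Ralston > Marwick > Kelston rules out a Condorcet winner.

none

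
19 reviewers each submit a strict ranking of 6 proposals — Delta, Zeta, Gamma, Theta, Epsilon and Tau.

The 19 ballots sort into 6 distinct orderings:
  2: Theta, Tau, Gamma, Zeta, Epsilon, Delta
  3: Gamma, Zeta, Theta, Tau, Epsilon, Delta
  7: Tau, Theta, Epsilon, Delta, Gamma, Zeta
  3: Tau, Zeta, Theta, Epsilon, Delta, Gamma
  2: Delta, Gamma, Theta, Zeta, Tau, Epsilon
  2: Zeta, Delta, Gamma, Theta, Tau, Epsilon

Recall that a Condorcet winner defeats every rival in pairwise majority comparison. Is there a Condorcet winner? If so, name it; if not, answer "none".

Check each pair by majority over 19 ballots:
Delta vs Zeta: 9 to 10, Zeta.
Delta vs Gamma: Delta preferred on 7+3+2+2 = 14 ballots; Delta wins 14–5.
Delta vs Theta: Delta is ranked higher on 2+2 = 4 ballots, Theta on 15. Theta wins 15–4.
Delta vs Epsilon: 4 to 15, Epsilon.
Delta vs Tau: Delta preferred on 2+2 = 4 ballots; Tau wins 15–4.
Zeta vs Gamma: Zeta is ranked higher on 3+2 = 5 ballots, Gamma on 14. Gamma wins 14–5.
Zeta vs Theta: 8 to 11, Theta.
Zeta vs Epsilon: Zeta preferred on 2+3+3+2+2 = 12 ballots; Zeta wins 12–7.
Zeta vs Tau: 7 to 12, Tau.
Gamma vs Theta: 7 to 12, Theta.
Gamma vs Epsilon: 2+3+2+2 = 9 for Gamma, 10 for Epsilon — Epsilon by 10–9.
Gamma vs Tau: Gamma preferred on 3+2+2 = 7 ballots; Tau wins 12–7.
Theta vs Epsilon: 19 to 0, Theta.
Theta vs Tau: Theta preferred on 2+3+2+2 = 9 ballots; Tau wins 10–9.
Epsilon vs Tau: Epsilon is ranked higher on 0 ballots, Tau on 19. Tau wins 19–0.
Tau wins every pairwise contest, so Tau is the Condorcet winner.

Tau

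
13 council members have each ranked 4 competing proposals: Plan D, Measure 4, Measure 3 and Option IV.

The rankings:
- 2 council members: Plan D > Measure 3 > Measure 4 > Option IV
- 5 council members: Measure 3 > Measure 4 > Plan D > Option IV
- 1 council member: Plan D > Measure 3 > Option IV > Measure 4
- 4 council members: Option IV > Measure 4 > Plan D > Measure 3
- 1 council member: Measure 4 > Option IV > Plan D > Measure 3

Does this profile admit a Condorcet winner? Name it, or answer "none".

none

Head-to-head results (13 council members):
Plan D vs Measure 4: Plan D is ranked higher on 2+1 = 3 ballots, Measure 4 on 10. Measure 4 wins 10–3.
Plan D vs Measure 3: 2+1+4+1 = 8 for Plan D, 5 for Measure 3 — Plan D by 8–5.
Plan D vs Option IV: Plan D preferred on 2+5+1 = 8 ballots; Plan D wins 8–5.
Measure 4 vs Measure 3: 5 to 8, Measure 3.
Measure 4 vs Option IV: 2+5+1 = 8 for Measure 4, 5 for Option IV — Measure 4 by 8–5.
Measure 3 vs Option IV: Measure 3 preferred on 2+5+1 = 8 ballots; Measure 3 wins 8–5.
Every option loses at least once (Plan D loses to Measure 4; Measure 4 loses to Measure 3; Measure 3 loses to Plan D; Option IV loses to Plan D). The majority relation contains the cycle Plan D → Measure 3 → Measure 4 → Plan D, so there is no Condorcet winner.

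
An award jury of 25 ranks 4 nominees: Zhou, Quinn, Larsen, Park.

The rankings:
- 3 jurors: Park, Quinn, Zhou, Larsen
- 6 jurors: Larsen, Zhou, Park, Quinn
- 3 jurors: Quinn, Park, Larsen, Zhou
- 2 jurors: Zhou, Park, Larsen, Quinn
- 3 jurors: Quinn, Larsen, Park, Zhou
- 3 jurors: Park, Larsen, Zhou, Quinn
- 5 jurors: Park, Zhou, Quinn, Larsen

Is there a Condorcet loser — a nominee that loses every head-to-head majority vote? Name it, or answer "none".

none

Pairwise majorities:
Zhou–Quinn: Zhou 16–9.
Zhou–Larsen: Larsen 15–10.
Zhou vs Park: Park wins 17–8.
Quinn–Larsen: Quinn 14–11.
Quinn vs Park: Park wins 19–6.
Larsen vs Park: 6+3 = 9 for Larsen, 16 for Park — Park by 16–9.
Every nominee wins at least one matchup (Zhou beats Quinn; Quinn beats Larsen; Larsen beats Zhou; Park beats Zhou), so there is no Condorcet loser.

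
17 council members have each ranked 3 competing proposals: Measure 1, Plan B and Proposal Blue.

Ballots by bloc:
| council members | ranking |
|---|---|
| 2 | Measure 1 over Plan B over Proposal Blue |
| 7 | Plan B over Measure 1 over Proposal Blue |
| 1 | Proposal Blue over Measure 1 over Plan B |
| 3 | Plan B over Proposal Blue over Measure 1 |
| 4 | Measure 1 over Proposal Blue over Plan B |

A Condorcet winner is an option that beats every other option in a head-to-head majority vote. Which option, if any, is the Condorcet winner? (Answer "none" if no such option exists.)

Pairwise majorities:
Measure 1–Plan B: Plan B 10–7.
Measure 1–Proposal Blue: Measure 1 13–4.
Plan B–Proposal Blue: Plan B 12–5.
Plan B beats each of Measure 1, Proposal Blue — Plan B is the Condorcet winner.

Plan B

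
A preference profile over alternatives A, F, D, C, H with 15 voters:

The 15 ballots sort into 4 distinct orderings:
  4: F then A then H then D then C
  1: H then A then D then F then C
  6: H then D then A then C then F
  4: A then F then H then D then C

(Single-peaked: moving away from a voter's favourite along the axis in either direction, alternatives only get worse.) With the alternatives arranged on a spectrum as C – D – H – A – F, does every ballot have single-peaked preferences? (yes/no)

yes

Axis positions: C=1, D=2, H=3, A=4, F=5.
Group 1 (peak F at position 5): ranking walks positions 5-4-3-2-1, expanding outward from the peak — single-peaked.
Group 2 (peak H at position 3): ranking walks positions 3-4-2-5-1, expanding outward from the peak — single-peaked.
Group 3 (peak H at position 3): ranking walks positions 3-2-4-1-5, expanding outward from the peak — single-peaked.
Group 4 (peak A at position 4): ranking walks positions 4-5-3-2-1, expanding outward from the peak — single-peaked.
Every ranking is single-peaked on this axis.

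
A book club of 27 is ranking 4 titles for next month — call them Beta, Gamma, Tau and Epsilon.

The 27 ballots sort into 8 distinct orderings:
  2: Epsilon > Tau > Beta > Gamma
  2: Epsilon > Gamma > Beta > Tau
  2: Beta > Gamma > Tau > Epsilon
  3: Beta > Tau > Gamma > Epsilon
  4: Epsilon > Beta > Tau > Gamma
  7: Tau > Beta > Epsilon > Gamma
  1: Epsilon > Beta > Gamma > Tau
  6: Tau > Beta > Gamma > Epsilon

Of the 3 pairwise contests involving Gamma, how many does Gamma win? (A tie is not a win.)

Gamma against each rival (27 members):
Gamma vs Beta: Gamma is ranked higher on 2 ballots, Beta on 25. Beta wins 25–2.
Gamma vs Tau: Tau, 22–5.
Gamma vs Epsilon: Gamma preferred on 2+3+6 = 11 ballots; Epsilon wins 16–11.
Gamma beats no one; loses to Beta, Tau, Epsilon — 0 pairwise wins.

0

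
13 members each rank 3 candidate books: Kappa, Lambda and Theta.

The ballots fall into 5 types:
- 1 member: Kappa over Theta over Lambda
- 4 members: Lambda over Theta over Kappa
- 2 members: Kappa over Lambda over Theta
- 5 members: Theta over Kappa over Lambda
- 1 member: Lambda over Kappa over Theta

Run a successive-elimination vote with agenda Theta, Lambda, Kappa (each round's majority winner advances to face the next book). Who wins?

Round 1: Theta vs Lambda — 6–7, Lambda advances.
Round 2: Lambda vs Kappa — 5–8, Kappa advances.
The agenda winner is Kappa.

Kappa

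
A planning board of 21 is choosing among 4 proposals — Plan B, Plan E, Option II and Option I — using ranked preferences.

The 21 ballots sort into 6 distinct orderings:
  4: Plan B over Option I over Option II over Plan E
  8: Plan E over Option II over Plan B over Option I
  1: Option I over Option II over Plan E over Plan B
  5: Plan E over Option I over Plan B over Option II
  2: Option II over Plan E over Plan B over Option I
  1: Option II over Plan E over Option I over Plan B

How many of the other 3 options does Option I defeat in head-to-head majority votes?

Option I against each rival (21 council members):
Option I vs Plan B: Option I preferred on 1+5+1 = 7 ballots; Plan B wins 14–7.
Option I vs Plan E: Option I is ranked higher on 4+1 = 5 ballots, Plan E on 16. Plan E wins 16–5.
Option I vs Option II: Option II, 11–10.
Option I beats no one; loses to Plan B, Plan E, Option II — 0 pairwise wins.

0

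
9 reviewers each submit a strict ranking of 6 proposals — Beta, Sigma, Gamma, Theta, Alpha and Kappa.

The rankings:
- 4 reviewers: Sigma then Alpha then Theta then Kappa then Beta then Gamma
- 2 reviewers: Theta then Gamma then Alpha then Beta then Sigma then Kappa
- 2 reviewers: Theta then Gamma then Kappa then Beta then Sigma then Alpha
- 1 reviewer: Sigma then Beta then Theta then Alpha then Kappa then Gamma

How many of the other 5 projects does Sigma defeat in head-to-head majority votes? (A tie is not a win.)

5

Sigma against each rival (9 reviewers):
Sigma–Beta: Sigma 5–4.
Sigma vs Gamma: 4+1 = 5 for Sigma, 4 for Gamma — Sigma by 5–4.
Sigma vs Theta: Sigma, 5–4.
Sigma vs Alpha: Sigma wins 7–2.
Sigma–Kappa: Sigma 7–2.
Sigma beats Beta, Gamma, Theta, Alpha, Kappa — 5 pairwise wins.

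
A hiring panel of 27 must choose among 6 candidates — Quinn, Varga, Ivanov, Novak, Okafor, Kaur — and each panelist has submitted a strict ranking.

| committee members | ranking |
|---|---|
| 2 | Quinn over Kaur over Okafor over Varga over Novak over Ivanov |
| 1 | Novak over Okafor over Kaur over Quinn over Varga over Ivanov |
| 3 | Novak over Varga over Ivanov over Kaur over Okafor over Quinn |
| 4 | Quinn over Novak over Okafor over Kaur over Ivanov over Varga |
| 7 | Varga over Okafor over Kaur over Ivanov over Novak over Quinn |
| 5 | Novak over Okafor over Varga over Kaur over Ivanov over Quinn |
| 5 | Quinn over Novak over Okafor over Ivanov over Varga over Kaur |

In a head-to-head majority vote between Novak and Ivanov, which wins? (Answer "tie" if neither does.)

Novak

Ballots ranking Novak above Ivanov: 2 + 1 + 3 + 4 + 5 + 5 = 20.
Ballots ranking Ivanov above Novak: 27 − 20 = 7.
Novak wins the head-to-head 20–7.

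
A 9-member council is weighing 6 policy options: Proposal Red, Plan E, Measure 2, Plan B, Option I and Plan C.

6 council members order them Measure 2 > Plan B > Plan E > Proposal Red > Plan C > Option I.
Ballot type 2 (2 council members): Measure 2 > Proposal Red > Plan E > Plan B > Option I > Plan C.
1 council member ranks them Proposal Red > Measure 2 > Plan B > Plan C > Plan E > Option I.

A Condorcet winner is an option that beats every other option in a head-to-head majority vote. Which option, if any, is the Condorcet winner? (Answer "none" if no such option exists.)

Measure 2

Pairwise majorities:
Proposal Red–Plan E: Plan E 6–3.
Proposal Red vs Measure 2: Measure 2, 8–1.
Proposal Red vs Plan B: Plan B wins 6–3.
Proposal Red vs Option I: Proposal Red, 9–0.
Proposal Red vs Plan C: Proposal Red wins 9–0.
Plan E vs Measure 2: Measure 2, 9–0.
Plan E vs Plan B: Plan B, 7–2.
Plan E vs Option I: Plan E, 9–0.
Plan E–Plan C: Plan E 8–1.
Measure 2 vs Plan B: Measure 2, 9–0.
Measure 2 vs Option I: Measure 2, 9–0.
Measure 2–Plan C: Measure 2 9–0.
Plan B vs Option I: Plan B, 9–0.
Plan B–Plan C: Plan B 9–0.
Option I–Plan C: Plan C 7–2.
Measure 2 beats each of Proposal Red, Plan E, Plan B, Option I, Plan C — Measure 2 is the Condorcet winner.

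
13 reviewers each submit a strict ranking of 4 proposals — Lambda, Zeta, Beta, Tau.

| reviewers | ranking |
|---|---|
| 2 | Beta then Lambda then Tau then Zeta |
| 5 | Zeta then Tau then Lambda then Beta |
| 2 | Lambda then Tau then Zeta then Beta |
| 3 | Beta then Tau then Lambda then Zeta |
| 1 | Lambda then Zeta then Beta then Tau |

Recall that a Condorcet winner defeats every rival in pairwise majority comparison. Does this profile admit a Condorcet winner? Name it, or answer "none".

Tau

Pairwise majorities:
Lambda vs Zeta: Lambda preferred on 2+2+3+1 = 8 ballots; Lambda wins 8–5.
Lambda vs Beta: Lambda is ranked higher on 5+2+1 = 8 ballots, Beta on 5. Lambda wins 8–5.
Lambda vs Tau: 2+2+1 = 5 for Lambda, 8 for Tau — Tau by 8–5.
Zeta vs Beta: Zeta is ranked higher on 5+2+1 = 8 ballots, Beta on 5. Zeta wins 8–5.
Zeta vs Tau: 5+1 = 6 for Zeta, 7 for Tau — Tau by 7–6.
Beta vs Tau: 6 to 7, Tau.
Tau beats each of Lambda, Zeta, Beta — Tau is the Condorcet winner.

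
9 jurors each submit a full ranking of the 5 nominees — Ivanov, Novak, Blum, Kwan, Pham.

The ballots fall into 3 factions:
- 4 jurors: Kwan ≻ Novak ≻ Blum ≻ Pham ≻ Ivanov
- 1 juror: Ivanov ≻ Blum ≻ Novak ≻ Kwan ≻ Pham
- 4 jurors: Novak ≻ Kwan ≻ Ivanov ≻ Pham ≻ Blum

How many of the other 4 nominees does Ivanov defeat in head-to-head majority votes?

Ivanov against each rival (9 jurors):
Ivanov vs Novak: 1 for Ivanov, 8 for Novak — Novak by 8–1.
Ivanov vs Blum: Ivanov wins 5–4.
Ivanov–Kwan: Kwan 8–1.
Ivanov vs Pham: Ivanov wins 5–4.
Ivanov beats Blum, Pham; loses to Novak, Kwan — 2 pairwise wins.

2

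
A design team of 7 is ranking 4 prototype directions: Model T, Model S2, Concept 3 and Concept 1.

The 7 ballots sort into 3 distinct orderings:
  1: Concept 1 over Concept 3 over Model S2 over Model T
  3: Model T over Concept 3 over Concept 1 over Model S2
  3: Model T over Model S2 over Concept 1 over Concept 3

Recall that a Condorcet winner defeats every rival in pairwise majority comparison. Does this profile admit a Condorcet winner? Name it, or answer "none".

Model T

Pairwise majorities:
Model T vs Model S2: 6 to 1, Model T.
Model T vs Concept 3: 6 to 1, Model T.
Model T vs Concept 1: Model T preferred on 3+3 = 6 ballots; Model T wins 6–1.
Model S2 vs Concept 3: Model S2 preferred on 3 ballots; Concept 3 wins 4–3.
Model S2 vs Concept 1: Model S2 is ranked higher on 3 ballots, Concept 1 on 4. Concept 1 wins 4–3.
Concept 3 vs Concept 1: Concept 3 is ranked higher on 3 ballots, Concept 1 on 4. Concept 1 wins 4–3.
Model T wins every pairwise contest, so Model T is the Condorcet winner.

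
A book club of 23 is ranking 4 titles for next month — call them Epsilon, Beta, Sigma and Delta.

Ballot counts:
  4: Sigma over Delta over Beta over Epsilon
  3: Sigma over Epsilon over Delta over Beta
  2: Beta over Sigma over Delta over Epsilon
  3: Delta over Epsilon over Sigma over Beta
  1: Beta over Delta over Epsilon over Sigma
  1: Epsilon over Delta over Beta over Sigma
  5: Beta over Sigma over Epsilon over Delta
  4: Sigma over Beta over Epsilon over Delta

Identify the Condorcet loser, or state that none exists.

Delta

Pairwise majorities:
Epsilon vs Beta: Epsilon is ranked higher on 3+3+1 = 7 ballots, Beta on 16. Beta wins 16–7.
Epsilon vs Sigma: 5 to 18, Sigma.
Epsilon vs Delta: Epsilon preferred on 3+1+5+4 = 13 ballots; Epsilon wins 13–10.
Beta vs Sigma: Beta preferred on 2+1+1+5 = 9 ballots; Sigma wins 14–9.
Beta vs Delta: Beta wins 12–11.
Sigma vs Delta: Sigma preferred on 4+3+2+5+4 = 18 ballots; Sigma wins 18–5.
Delta is beaten in every head-to-head and is the Condorcet loser.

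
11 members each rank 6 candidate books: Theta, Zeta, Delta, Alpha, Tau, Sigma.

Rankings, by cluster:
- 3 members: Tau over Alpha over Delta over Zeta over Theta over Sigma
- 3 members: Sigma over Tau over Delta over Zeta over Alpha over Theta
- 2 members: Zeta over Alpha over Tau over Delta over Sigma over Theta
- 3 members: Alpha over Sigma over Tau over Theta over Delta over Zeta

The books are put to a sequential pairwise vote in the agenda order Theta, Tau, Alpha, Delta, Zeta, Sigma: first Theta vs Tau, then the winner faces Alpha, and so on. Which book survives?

Round 1: Theta vs Tau — 0–11, Tau advances.
Round 2: Tau vs Alpha — 6–5, Tau advances.
Round 3: Tau vs Delta — 11–0, Tau advances.
Round 4: Tau vs Zeta — 9–2, Tau advances.
Round 5: Tau vs Sigma — 5–6, Sigma advances.
The agenda winner is Sigma.

Sigma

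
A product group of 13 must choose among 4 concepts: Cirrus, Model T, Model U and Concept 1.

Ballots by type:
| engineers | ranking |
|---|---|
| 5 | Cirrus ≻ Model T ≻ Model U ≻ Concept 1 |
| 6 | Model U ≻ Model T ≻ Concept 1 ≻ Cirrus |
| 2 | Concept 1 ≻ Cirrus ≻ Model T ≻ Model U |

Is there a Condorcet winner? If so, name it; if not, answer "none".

none

Check each pair by majority over 13 ballots:
Cirrus vs Model T: Cirrus wins 7–6.
Cirrus–Model U: Cirrus 7–6.
Cirrus–Concept 1: Concept 1 8–5.
Model T vs Model U: Model T wins 7–6.
Model T vs Concept 1: Model T wins 11–2.
Model U–Concept 1: Model U 11–2.
No design is unbeaten: Cirrus loses to Concept 1; Model T loses to Cirrus; Model U loses to Cirrus; Concept 1 loses to Model T. In particular Cirrus beats Model T beats Concept 1 beats Cirrus is a majority cycle — no Condorcet winner exists.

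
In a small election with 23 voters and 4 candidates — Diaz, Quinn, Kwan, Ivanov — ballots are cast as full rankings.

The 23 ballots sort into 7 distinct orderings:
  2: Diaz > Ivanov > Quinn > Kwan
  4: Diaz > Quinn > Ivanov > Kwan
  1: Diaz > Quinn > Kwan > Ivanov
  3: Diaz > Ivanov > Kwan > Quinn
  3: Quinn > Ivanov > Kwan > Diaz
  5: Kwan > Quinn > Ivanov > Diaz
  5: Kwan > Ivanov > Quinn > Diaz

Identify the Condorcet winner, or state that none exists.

none

Head-to-head results (23 voters):
Diaz vs Quinn: Diaz is ranked higher on 2+4+1+3 = 10 ballots, Quinn on 13. Quinn wins 13–10.
Diaz vs Kwan: 10 to 13, Kwan.
Diaz vs Ivanov: Diaz is ranked higher on 2+4+1+3 = 10 ballots, Ivanov on 13. Ivanov wins 13–10.
Quinn vs Kwan: Quinn preferred on 2+4+1+3 = 10 ballots; Kwan wins 13–10.
Quinn vs Ivanov: Quinn is ranked higher on 4+1+3+5 = 13 ballots, Ivanov on 10. Quinn wins 13–10.
Kwan vs Ivanov: 1+5+5 = 11 for Kwan, 12 for Ivanov — Ivanov by 12–11.
Each candidate drops at least one matchup (Diaz loses to Quinn; Quinn loses to Kwan; Kwan loses to Ivanov; Ivanov loses to Quinn); the cycle Quinn → Ivanov → Kwan → Quinn rules out a Condorcet winner.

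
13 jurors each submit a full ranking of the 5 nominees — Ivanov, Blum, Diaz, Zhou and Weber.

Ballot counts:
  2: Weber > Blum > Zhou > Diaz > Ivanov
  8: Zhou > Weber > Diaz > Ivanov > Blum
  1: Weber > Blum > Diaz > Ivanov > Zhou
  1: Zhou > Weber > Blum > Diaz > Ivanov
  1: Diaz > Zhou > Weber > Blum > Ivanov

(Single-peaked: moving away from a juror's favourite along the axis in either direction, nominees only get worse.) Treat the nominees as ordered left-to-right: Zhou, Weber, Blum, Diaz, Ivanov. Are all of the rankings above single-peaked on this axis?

no

Axis positions: Zhou=1, Weber=2, Blum=3, Diaz=4, Ivanov=5.
Cluster 1 (peak Weber at position 2): ranking walks positions 2-3-1-4-5, expanding outward from the peak — single-peaked.
Cluster 2: ranking walks positions 1-2-4-5-3; Diaz is ranked above Blum even though Blum lies between Diaz and the peak Zhou on the axis — preferences dip and rise again. Not single-peaked.
Cluster 3 (peak Weber at position 2): ranking walks positions 2-3-4-5-1, expanding outward from the peak — single-peaked.
Cluster 4 (peak Zhou at position 1): ranking walks positions 1-2-3-4-5, expanding outward from the peak — single-peaked.
Cluster 5: ranking walks positions 4-1-2-3-5; Zhou is ranked above Blum even though Blum lies between Zhou and the peak Diaz on the axis — preferences dip and rise again. Not single-peaked.
Cluster 2 violates single-peakedness, so the profile is not single-peaked on this axis.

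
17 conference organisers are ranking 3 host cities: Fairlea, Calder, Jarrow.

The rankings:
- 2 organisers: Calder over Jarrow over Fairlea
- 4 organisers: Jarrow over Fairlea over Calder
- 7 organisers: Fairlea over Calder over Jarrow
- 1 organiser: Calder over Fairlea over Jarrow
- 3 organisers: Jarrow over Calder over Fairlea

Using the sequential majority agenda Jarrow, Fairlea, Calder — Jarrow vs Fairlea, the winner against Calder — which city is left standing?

Round 1: Jarrow vs Fairlea — 9–8, Jarrow advances.
Round 2: Jarrow vs Calder — 7–10, Calder advances.
Calder survives the agenda.

Calder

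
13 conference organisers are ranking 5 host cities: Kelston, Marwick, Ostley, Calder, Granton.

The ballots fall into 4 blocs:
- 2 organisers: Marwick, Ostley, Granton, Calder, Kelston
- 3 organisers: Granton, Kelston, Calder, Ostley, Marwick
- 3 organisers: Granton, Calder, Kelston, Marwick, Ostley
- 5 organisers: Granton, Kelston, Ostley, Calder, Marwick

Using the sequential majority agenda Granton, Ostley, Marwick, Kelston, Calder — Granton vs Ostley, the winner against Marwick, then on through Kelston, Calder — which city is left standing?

Round 1: Granton vs Ostley — 11–2, Granton advances.
Round 2: Granton vs Marwick — 11–2, Granton advances.
Round 3: Granton vs Kelston — 13–0, Granton advances.
Round 4: Granton vs Calder — 13–0, Granton advances.
The agenda winner is Granton.

Granton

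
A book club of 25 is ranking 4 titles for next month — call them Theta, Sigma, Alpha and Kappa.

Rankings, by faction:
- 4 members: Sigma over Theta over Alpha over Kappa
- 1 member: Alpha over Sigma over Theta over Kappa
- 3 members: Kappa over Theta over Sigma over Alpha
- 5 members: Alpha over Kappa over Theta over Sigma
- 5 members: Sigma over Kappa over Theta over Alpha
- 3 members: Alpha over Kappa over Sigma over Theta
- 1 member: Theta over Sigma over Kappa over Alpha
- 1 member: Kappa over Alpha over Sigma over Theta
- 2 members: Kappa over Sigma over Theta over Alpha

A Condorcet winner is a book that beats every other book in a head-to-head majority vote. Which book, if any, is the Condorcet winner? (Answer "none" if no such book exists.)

Head-to-head results (25 members):
Theta–Sigma: Sigma 16–9.
Theta vs Alpha: Theta, 15–10.
Theta vs Kappa: Kappa wins 19–6.
Sigma–Alpha: Sigma 15–10.
Sigma vs Kappa: Kappa wins 14–11.
Alpha vs Kappa: Alpha, 13–12.
Each book drops at least one matchup (Theta loses to Sigma; Sigma loses to Kappa; Alpha loses to Theta; Kappa loses to Alpha); the cycle Theta > Alpha > Kappa > Theta rules out a Condorcet winner.

none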